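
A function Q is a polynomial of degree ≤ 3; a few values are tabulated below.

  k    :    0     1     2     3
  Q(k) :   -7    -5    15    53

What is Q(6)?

First differences: 2, 20, 38. Second differences: 18, 18.
Level-2 differences are constant, so Q has degree 2.
Fitting a degree-2 polynomial gives Q(k) = 9k² - 7k - 7.
Then Q(6) = 275.

275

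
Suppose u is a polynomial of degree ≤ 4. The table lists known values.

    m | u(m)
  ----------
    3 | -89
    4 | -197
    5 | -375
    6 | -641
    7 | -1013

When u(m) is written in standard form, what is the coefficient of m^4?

Write u(m) = am^4 + bm³ + cm² + dm + e; the 5 given values yield a linear system in the 5 coefficients.
Solving, the leading coefficient vanishes, and u(m) = -3m³ + m² - 4m - 5.
The coefficient of m^4 is 0.

0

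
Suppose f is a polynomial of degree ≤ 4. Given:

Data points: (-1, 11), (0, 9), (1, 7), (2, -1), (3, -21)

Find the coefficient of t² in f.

First differences: -2, -2, -8, -20. Second differences: 0, -6, -12. Third differences: -6, -6.
Level-3 differences are constant, so f has degree 3.
Fitting a degree-3 polynomial gives f(t) = -t³ - t + 9.
The coefficient of t² is 0.

0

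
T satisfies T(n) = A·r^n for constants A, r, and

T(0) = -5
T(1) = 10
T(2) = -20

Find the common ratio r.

Consecutive ratio: 10/(-5) = -2, and -20/10 = -2, so r = -2.
Then A·(-2)^0 = -5 gives A = -5, and T(n) = -5·(-2)^n.

-2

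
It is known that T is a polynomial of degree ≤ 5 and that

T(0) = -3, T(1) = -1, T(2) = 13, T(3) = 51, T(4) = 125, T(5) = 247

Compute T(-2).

First differences: 2, 14, 38, 74, 122. Second differences: 12, 24, 36, 48. Third differences: 12, 12, 12.
Level-3 differences are constant, so T has degree 3.
Fitting a degree-3 polynomial gives T(m) = 2m³ - 3.
Then T(-2) = -19.

-19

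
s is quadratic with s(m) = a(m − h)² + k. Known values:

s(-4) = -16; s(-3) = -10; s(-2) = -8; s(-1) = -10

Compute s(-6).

First differences 6, 2, -2; second difference -4 = 2a, so a = -2.
Expanding, the m-coefficient is −2ah = 4h; matching it to the data gives h = -2, and then k = -8.
So s(m) = -2(m + 2)² − 8.
s(-6) = -2·(-4)² − 8 = -40.

-40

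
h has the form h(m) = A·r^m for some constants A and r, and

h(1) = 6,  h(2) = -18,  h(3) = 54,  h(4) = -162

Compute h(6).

-1458

Consecutive ratio: -18/6 = -3, and 54/(-18) = -3, so r = -3.
Then A·(-3)^1 = 6 gives A = -2, and h(m) = -2·(-3)^m.
h(6) = -2·(-3)^6 = -1458.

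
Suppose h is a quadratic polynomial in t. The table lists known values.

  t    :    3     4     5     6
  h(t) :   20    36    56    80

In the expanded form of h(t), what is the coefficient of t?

2

First differences: 16, 20, 24. Second differences: 4, 4.
Level-2 differences are constant, so h has degree 2.
Fitting a degree-2 polynomial gives h(t) = 2t² + 2t - 4.
The coefficient of t is 2.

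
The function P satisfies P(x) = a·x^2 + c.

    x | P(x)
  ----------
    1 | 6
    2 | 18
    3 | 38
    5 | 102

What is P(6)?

146

From P(1) = 6 and P(2) = 18: 1a + c = 6 and 4a + c = 18.
Subtracting: 3a = 12, so a = 4; then c = 6 − 4·1 = 2.
So P(x) = 4x² + 2, and P(6) = 146.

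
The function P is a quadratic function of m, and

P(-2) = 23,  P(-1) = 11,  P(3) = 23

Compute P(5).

Write P(m) = am² + bm + c; the 3 given values yield a linear system in the 3 coefficients.
Solving, P(m) = 3m² - 3m + 5.
Then P(5) = 65.

65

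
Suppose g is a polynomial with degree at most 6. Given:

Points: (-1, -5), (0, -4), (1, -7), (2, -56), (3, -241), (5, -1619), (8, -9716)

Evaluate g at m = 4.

-700

Write g(m) = am^6 + bm^5 + cm^4 + dm³ + em² + pm + q; the 7 given values yield a linear system in the 7 coefficients.
Solving, the top 2 coefficients vanish, and g(m) = -2m^4 - 3m³ + 2m - 4.
Then g(4) = -700.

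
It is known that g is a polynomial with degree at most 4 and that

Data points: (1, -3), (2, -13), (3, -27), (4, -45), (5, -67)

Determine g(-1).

5

First differences: -10, -14, -18, -22. Second differences: -4, -4, -4.
Level-2 differences are constant, so g has degree 2.
Fitting a degree-2 polynomial gives g(t) = -2t² - 4t + 3.
Then g(-1) = 5.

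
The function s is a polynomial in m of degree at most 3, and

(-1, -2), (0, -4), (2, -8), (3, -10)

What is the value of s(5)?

Write s(m) = am³ + bm² + cm + d; the 4 given values yield a linear system in the 4 coefficients.
Solving, the top 2 coefficients vanish, and s(m) = -2m - 4.
Then s(5) = -14.

-14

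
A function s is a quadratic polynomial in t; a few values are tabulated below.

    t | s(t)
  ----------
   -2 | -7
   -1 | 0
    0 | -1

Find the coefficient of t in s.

Write s(t) = at² + bt + c; the 3 given values yield a linear system in the 3 coefficients.
Solving, s(t) = -4t² - 5t - 1.
The coefficient of t is -5.

-5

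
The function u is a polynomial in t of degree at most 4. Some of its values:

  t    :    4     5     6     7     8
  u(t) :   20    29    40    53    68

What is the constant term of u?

4

Write u(t) = at^4 + bt³ + ct² + dt + e; the 5 given values yield a linear system in the 5 coefficients.
Solving, the top 2 coefficients vanish, and u(t) = t² + 4.
The constant term is u(0) = 4.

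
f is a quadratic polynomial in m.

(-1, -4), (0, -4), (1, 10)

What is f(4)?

Write f(m) = am² + bm + c; the 3 given values yield a linear system in the 3 coefficients.
Solving, f(m) = 7m² + 7m - 4.
Then f(4) = 136.

136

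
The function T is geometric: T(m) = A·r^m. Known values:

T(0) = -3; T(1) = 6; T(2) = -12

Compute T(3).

24

Consecutive ratio: 6/(-3) = -2, and -12/6 = -2, so r = -2.
Then A·(-2)^0 = -3 gives A = -3, and T(m) = -3·(-2)^m.
T(3) = -3·(-2)^3 = 24.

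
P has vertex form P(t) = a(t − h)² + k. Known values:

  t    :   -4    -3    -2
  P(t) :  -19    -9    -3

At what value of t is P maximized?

First differences 10, 6; second difference -4 = 2a, so a = -2.
Expanding, the t-coefficient is −2ah = 4h; matching it to the data gives h = -1, and then k = -1.
So P(t) = -2(t + 1)² − 1.
Hence h = -1.

-1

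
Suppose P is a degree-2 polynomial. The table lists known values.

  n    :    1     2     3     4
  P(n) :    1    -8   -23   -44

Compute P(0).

First differences: -9, -15, -21. Second differences: -6, -6.
Level-2 differences are constant, so P has degree 2.
Fitting a degree-2 polynomial gives P(n) = -3n² + 4.
Then P(0) = 4.

4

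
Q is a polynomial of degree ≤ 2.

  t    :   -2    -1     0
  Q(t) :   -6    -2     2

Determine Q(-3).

Write Q(t) = at² + bt + c; the 3 given values yield a linear system in the 3 coefficients.
Solving, the leading coefficient vanishes, and Q(t) = 4t + 2.
Then Q(-3) = -10.

-10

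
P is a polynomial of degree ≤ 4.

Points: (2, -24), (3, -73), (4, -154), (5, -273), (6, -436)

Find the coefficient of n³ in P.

Write P(n) = an^4 + bn³ + cn² + dn + e; the 5 given values yield a linear system in the 5 coefficients.
Solving, the leading coefficient vanishes, and P(n) = -n³ - 7n² + 5n + 2.
The coefficient of n³ is -1.

-1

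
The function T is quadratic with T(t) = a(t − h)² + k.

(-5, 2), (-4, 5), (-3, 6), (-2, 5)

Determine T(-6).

-3

First differences 3, 1, -1; second difference -2 = 2a, so a = -1.
Expanding, the t-coefficient is −2ah = 2h; matching it to the data gives h = -3, and then k = 6.
So T(t) = -1(t + 3)² + 6.
T(-6) = -1·(-3)² + 6 = -3.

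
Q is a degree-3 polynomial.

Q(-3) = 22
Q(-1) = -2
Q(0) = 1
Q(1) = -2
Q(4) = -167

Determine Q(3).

-74

Write Q(m) = am³ + bm² + cm + d; the 5 given values yield a linear system in the 4 coefficients.
Solving, Q(m) = -2m³ - 3m² + 2m + 1.
Then Q(3) = -74.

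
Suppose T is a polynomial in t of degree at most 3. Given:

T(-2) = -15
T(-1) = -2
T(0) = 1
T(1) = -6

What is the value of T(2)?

Write T(t) = at³ + bt² + ct + d; the 4 given values yield a linear system in the 4 coefficients.
Solving, the leading coefficient vanishes, and T(t) = -5t² - 2t + 1.
Then T(2) = -23.

-23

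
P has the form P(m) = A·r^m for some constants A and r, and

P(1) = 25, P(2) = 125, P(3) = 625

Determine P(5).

15625

Consecutive ratio: 125/25 = 5, and 625/125 = 5, so r = 5.
Then A·5^1 = 25 gives A = 5, and P(m) = 5·5^m.
P(5) = 5·5^5 = 15625.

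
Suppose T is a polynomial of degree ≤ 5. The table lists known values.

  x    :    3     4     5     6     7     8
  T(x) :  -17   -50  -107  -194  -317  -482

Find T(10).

-962

First differences: -33, -57, -87, -123, -165. Second differences: -24, -30, -36, -42. Third differences: -6, -6, -6.
Level-3 differences are constant, so T has degree 3.
Fitting a degree-3 polynomial gives T(x) = -x³ + 4x - 2.
Then T(10) = -962.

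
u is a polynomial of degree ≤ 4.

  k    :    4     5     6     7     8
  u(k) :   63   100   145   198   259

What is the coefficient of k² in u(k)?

First differences: 37, 45, 53, 61. Second differences: 8, 8, 8.
Level-2 differences are constant, so u has degree 2.
Fitting a degree-2 polynomial gives u(k) = 4k² + k - 5.
The coefficient of k² is 4.

4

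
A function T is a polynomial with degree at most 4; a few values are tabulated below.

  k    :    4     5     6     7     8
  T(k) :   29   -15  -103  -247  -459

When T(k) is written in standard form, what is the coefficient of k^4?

0

Write T(k) = ak^4 + bk³ + ck² + dk + e; the 5 given values yield a linear system in the 5 coefficients.
Solving, the leading coefficient vanishes, and T(k) = -2k³ + 8k² + 6k + 5.
The coefficient of k^4 is 0.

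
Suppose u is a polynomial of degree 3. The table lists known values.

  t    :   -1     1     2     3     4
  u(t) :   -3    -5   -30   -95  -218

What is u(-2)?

10

Write u(t) = at³ + bt² + ct + d; the 5 given values yield a linear system in the 4 coefficients.
Solving, u(t) = -3t³ - 2t² + 2t - 2.
Then u(-2) = 10.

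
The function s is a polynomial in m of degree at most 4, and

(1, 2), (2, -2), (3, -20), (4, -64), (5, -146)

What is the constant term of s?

4

Write s(m) = am^4 + bm³ + cm² + dm + e; the 5 given values yield a linear system in the 5 coefficients.
Solving, the leading coefficient vanishes, and s(m) = -2m³ + 5m² - 5m + 4.
The constant term is s(0) = 4.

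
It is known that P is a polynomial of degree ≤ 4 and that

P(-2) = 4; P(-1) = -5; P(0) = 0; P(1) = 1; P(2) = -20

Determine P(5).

-395

First differences: -9, 5, 1, -21. Second differences: 14, -4, -22. Third differences: -18, -18.
Level-3 differences are constant, so P has degree 3.
Fitting a degree-3 polynomial gives P(x) = -3x³ - 2x² + 6x.
Then P(5) = -395.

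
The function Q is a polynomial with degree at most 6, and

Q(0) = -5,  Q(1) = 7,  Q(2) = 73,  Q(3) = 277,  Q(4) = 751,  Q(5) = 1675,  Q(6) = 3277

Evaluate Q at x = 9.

15151

First differences: 12, 66, 204, 474, 924, 1602. Second differences: 54, 138, 270, 450, 678. Third differences: 84, 132, 180, 228. Fourth differences: 48, 48, 48.
Level-4 differences are constant, so Q has degree 4.
Fitting a degree-4 polynomial gives Q(x) = 2x^4 + 2x³ + 7x² + x - 5.
Then Q(9) = 15151.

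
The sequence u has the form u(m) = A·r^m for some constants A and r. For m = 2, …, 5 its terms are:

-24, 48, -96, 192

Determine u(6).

Consecutive ratio: 48/(-24) = -2, and -96/48 = -2, so r = -2.
Then A·(-2)^2 = -24 gives A = -6, and u(m) = -6·(-2)^m.
u(6) = -6·(-2)^6 = -384.

-384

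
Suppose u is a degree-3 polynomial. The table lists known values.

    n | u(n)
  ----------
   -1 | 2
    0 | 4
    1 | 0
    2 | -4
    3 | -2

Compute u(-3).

-44

First differences: 2, -4, -4, 2. Second differences: -6, 0, 6. Third differences: 6, 6.
Level-3 differences are constant, so u has degree 3.
Fitting a degree-3 polynomial gives u(n) = n³ - 3n² - 2n + 4.
Then u(-3) = -44.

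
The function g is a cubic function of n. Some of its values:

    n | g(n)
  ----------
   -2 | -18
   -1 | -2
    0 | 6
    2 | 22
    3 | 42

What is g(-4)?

-98

Write g(n) = an³ + bn² + cn + d; the 5 given values yield a linear system in the 4 coefficients.
Solving, g(n) = n³ - n² + 6n + 6.
Then g(-4) = -98.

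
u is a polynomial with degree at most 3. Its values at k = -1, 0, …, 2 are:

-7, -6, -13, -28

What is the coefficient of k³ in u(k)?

0

Write u(k) = ak³ + bk² + ck + d; the 4 given values yield a linear system in the 4 coefficients.
Solving, the leading coefficient vanishes, and u(k) = -4k² - 3k - 6.
The coefficient of k³ is 0.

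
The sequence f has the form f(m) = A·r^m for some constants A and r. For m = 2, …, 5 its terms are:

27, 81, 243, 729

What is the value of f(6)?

Consecutive ratio: 81/27 = 3, and 243/81 = 3, so r = 3.
Then A·3^2 = 27 gives A = 3, and f(m) = 3·3^m.
f(6) = 3·3^6 = 2187.

2187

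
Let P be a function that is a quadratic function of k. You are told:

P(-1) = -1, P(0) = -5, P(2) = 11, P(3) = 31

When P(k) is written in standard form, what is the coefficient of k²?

4

Write P(k) = ak² + bk + c; the 4 given values yield a linear system in the 3 coefficients.
Solving, P(k) = 4k² - 5.
The coefficient of k² is 4.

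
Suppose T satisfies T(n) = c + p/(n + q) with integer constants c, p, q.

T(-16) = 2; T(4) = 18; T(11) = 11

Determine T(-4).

(T(n) − c)(n + q) = p for each data point; the three points give a linear system in c and q, then p follows.
Solving: c = 6, q = 1, p = 60, so T(n) = 6 + 60/(n + 1).
Then T(-4) = 6 + 60/(-3) = -14.

-14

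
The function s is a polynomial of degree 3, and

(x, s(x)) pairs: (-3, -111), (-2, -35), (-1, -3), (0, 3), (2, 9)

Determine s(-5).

Write s(x) = ax³ + bx² + cx + d; the 5 given values yield a linear system in the 4 coefficients.
Solving, s(x) = 3x³ - 4x² - x + 3.
Then s(-5) = -467.

-467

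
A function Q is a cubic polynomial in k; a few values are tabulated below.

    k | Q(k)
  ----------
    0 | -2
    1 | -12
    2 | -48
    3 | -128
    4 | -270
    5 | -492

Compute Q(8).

-1818

First differences: -10, -36, -80, -142, -222. Second differences: -26, -44, -62, -80. Third differences: -18, -18, -18.
Level-3 differences are constant, so Q has degree 3.
Fitting a degree-3 polynomial gives Q(k) = -3k³ - 4k² - 3k - 2.
Then Q(8) = -1818.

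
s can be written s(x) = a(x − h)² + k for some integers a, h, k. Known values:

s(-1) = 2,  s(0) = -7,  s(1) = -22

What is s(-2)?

First differences -9, -15; second difference -6 = 2a, so a = -3.
Expanding, the x-coefficient is −2ah = 6h; matching it to the data gives h = -2, and then k = 5.
So s(x) = -3(x + 2)² + 5.
s(-2) = -3·0² + 5 = 5.

5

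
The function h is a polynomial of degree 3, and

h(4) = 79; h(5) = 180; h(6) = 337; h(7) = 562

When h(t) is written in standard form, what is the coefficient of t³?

Write h(t) = at³ + bt² + ct + d; the 4 given values yield a linear system in the 4 coefficients.
Solving, h(t) = 2t³ - 2t² - 3t - 5.
The coefficient of t³ is 2.

2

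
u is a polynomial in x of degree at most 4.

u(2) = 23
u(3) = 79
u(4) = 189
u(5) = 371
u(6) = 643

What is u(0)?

1

Write u(x) = ax^4 + bx³ + cx² + dx + e; the 5 given values yield a linear system in the 5 coefficients.
Solving, the leading coefficient vanishes, and u(x) = 3x³ - x + 1.
The constant term is u(0) = 1.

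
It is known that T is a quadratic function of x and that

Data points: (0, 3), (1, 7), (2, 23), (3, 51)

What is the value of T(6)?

207

First differences: 4, 16, 28. Second differences: 12, 12.
Level-2 differences are constant, so T has degree 2.
Fitting a degree-2 polynomial gives T(x) = 6x² - 2x + 3.
Then T(6) = 207.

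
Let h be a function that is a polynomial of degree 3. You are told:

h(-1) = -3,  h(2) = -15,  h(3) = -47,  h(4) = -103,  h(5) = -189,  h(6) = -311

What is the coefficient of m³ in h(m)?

-1

Write h(m) = am³ + bm² + cm + d; the 6 given values yield a linear system in the 4 coefficients.
Solving, h(m) = -m³ - 3m² + 2m + 1.
The coefficient of m³ is -1.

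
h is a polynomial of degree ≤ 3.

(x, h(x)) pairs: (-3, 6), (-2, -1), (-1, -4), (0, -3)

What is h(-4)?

Write h(x) = ax³ + bx² + cx + d; the 4 given values yield a linear system in the 4 coefficients.
Solving, the leading coefficient vanishes, and h(x) = 2x² + 3x - 3.
Then h(-4) = 17.

17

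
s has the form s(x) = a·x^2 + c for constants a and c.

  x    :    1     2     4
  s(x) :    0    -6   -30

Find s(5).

From s(1) = 0 and s(2) = -6: 1a + c = 0 and 4a + c = -6.
Subtracting: 3a = -6, so a = -2; then c = 0 − (-2)·1 = 2.
So s(x) = -2x² + 2, and s(5) = -48.

-48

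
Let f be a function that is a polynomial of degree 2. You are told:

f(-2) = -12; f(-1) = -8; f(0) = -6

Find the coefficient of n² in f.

Write f(n) = an² + bn + c; the 3 given values yield a linear system in the 3 coefficients.
Solving, f(n) = -n² + n - 6.
The coefficient of n² is -1.

-1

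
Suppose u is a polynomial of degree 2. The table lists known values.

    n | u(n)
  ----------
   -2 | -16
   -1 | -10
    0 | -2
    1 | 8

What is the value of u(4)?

First differences: 6, 8, 10. Second differences: 2, 2.
Level-2 differences are constant, so u has degree 2.
Fitting a degree-2 polynomial gives u(n) = n² + 9n - 2.
Then u(4) = 50.

50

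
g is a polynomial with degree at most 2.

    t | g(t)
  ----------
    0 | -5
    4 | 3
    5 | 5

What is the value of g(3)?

Write g(t) = at² + bt + c; the 3 given values yield a linear system in the 3 coefficients.
Solving, the leading coefficient vanishes, and g(t) = 2t - 5.
Then g(3) = 1.

1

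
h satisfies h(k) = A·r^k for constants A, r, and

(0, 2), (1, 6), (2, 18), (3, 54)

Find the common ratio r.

3

Consecutive ratio: 6/2 = 3, and 18/6 = 3, so r = 3.
Then A·3^0 = 2 gives A = 2, and h(k) = 2·3^k.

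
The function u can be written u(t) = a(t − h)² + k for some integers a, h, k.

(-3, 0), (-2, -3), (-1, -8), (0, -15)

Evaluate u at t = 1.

-24

First differences -3, -5, -7; second difference -2 = 2a, so a = -1.
Expanding, the t-coefficient is −2ah = 2h; matching it to the data gives h = -4, and then k = 1.
So u(t) = -1(t + 4)² + 1.
u(1) = -1·5² + 1 = -24.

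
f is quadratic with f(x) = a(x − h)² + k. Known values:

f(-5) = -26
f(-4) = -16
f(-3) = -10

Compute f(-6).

-40

First differences 10, 6; second difference -4 = 2a, so a = -2.
Expanding, the x-coefficient is −2ah = 4h; matching it to the data gives h = -2, and then k = -8.
So f(x) = -2(x + 2)² − 8.
f(-6) = -2·(-4)² − 8 = -40.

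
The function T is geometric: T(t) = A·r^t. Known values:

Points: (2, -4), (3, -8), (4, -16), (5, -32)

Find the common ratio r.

2

Consecutive ratio: -8/(-4) = 2, and -16/(-8) = 2, so r = 2.
Then A·2^2 = -4 gives A = -1, and T(t) = -1·2^t.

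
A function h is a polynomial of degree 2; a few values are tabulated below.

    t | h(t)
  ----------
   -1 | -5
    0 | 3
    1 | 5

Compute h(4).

Write h(t) = at² + bt + c; the 3 given values yield a linear system in the 3 coefficients.
Solving, h(t) = -3t² + 5t + 3.
Then h(4) = -25.

-25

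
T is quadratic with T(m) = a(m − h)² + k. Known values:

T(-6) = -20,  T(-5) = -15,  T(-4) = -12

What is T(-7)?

First differences 5, 3; second difference -2 = 2a, so a = -1.
Expanding, the m-coefficient is −2ah = 2h; matching it to the data gives h = -3, and then k = -11.
So T(m) = -1(m + 3)² − 11.
T(-7) = -1·(-4)² − 11 = -27.

-27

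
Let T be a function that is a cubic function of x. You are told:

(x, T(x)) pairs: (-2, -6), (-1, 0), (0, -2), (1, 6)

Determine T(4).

270

Write T(x) = ax³ + bx² + cx + d; the 4 given values yield a linear system in the 4 coefficients.
Solving, T(x) = 3x³ + 5x² - 2.
Then T(4) = 270.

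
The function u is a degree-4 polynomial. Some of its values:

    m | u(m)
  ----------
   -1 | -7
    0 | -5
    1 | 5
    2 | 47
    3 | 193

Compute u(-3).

157

Write u(m) = am^4 + bm³ + cm² + dm + e; the 5 given values yield a linear system in the 5 coefficients.
Solving, u(m) = 2m^4 + 2m² + 6m - 5.
Then u(-3) = 157.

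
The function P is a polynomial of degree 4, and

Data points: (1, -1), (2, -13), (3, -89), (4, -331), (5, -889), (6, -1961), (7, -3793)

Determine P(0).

1

First differences: -12, -76, -242, -558, -1072, -1832. Second differences: -64, -166, -316, -514, -760. Third differences: -102, -150, -198, -246. Fourth differences: -48, -48, -48.
Level-4 differences are constant, so P has degree 4.
Fitting a degree-4 polynomial gives P(m) = -2m^4 + 3m³ - 3m + 1.
Then P(0) = 1.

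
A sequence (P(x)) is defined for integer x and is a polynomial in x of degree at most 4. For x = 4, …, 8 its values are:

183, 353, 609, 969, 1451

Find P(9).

2073

First differences: 170, 256, 360, 482. Second differences: 86, 104, 122. Third differences: 18, 18.
Level-3 differences are constant, so P has degree 3.
Fitting a degree-3 polynomial gives P(x) = 3x³ - 2x² + 5x + 3.
Then P(9) = 2073.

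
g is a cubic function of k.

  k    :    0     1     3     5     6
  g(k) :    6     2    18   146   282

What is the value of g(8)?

758

Write g(k) = ak³ + bk² + ck + d; the 5 given values yield a linear system in the 4 coefficients.
Solving, g(k) = 2k³ - 4k² - 2k + 6.
Then g(8) = 758.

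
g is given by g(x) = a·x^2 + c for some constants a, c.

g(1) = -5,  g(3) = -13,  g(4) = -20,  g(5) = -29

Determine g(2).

-8

From g(1) = -5 and g(3) = -13: 1a + c = -5 and 9a + c = -13.
Subtracting: 8a = -8, so a = -1; then c = -5 − (-1)·1 = -4.
So g(x) = -1x² − 4, and g(2) = -8.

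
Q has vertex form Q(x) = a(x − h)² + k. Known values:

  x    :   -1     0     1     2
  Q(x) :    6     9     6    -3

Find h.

First differences 3, -3, -9; second difference -6 = 2a, so a = -3.
Expanding, the x-coefficient is −2ah = 6h; matching it to the data gives h = 0, and then k = 9.
So Q(x) = -3(x + 0)² + 9.
Hence h = 0.

0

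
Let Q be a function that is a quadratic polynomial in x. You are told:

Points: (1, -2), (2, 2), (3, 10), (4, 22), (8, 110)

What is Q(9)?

Write Q(x) = ax² + bx + c; the 5 given values yield a linear system in the 3 coefficients.
Solving, Q(x) = 2x² - 2x - 2.
Then Q(9) = 142.

142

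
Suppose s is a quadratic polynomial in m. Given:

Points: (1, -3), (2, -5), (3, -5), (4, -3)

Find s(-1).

Write s(m) = am² + bm + c; the 4 given values yield a linear system in the 3 coefficients.
Solving, s(m) = m² - 5m + 1.
Then s(-1) = 7.

7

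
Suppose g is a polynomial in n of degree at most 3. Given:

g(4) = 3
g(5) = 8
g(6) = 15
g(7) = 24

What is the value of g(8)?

35

First differences: 5, 7, 9. Second differences: 2, 2.
Level-2 differences are constant, so g has degree 2.
Fitting a degree-2 polynomial gives g(n) = n² - 4n + 3.
Then g(8) = 35.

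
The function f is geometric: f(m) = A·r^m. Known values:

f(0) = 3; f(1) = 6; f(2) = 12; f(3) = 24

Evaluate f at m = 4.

Consecutive ratio: 6/3 = 2, and 12/6 = 2, so r = 2.
Then A·2^0 = 3 gives A = 3, and f(m) = 3·2^m.
f(4) = 3·2^4 = 48.

48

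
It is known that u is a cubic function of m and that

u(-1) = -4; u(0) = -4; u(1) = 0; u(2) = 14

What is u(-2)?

-6

Write u(m) = am³ + bm² + cm + d; the 4 given values yield a linear system in the 4 coefficients.
Solving, u(m) = m³ + 2m² + m - 4.
Then u(-2) = -6.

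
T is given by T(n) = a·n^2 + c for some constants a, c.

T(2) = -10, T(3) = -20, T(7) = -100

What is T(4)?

-34

From T(2) = -10 and T(3) = -20: 4a + c = -10 and 9a + c = -20.
Subtracting: 5a = -10, so a = -2; then c = -10 − (-2)·4 = -2.
So T(n) = -2n² − 2, and T(4) = -34.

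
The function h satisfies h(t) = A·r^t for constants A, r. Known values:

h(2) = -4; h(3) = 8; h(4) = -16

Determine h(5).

Consecutive ratio: 8/(-4) = -2, and -16/8 = -2, so r = -2.
Then A·(-2)^2 = -4 gives A = -1, and h(t) = -1·(-2)^t.
h(5) = -1·(-2)^5 = 32.

32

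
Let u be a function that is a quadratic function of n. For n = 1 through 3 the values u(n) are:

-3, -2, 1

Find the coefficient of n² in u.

Write u(n) = an² + bn + c; the 3 given values yield a linear system in the 3 coefficients.
Solving, u(n) = n² - 2n - 2.
The coefficient of n² is 1.

1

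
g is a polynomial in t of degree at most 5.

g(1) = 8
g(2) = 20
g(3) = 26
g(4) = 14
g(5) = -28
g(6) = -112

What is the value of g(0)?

2

First differences: 12, 6, -12, -42, -84. Second differences: -6, -18, -30, -42. Third differences: -12, -12, -12.
Level-3 differences are constant, so g has degree 3.
Fitting a degree-3 polynomial gives g(t) = -2t³ + 9t² - t + 2.
Then g(0) = 2.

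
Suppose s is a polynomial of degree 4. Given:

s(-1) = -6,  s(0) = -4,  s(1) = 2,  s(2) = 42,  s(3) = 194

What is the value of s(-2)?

14

Write s(n) = an^4 + bn³ + cn² + dn + e; the 5 given values yield a linear system in the 5 coefficients.
Solving, s(n) = 2n^4 + n³ + 3n - 4.
Then s(-2) = 14.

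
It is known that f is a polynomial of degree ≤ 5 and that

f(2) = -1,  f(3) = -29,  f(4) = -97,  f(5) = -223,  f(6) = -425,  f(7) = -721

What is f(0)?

7

Write f(x) = ax^5 + bx^4 + cx³ + dx² + ex + p; the 6 given values yield a linear system in the 6 coefficients.
Solving, the top 2 coefficients vanish, and f(x) = -3x³ + 7x² - 6x + 7.
Then f(0) = 7.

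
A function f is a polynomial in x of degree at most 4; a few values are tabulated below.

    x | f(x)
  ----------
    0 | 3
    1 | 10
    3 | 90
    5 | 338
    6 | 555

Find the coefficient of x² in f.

3

Write f(x) = ax^4 + bx³ + cx² + dx + e; the 5 given values yield a linear system in the 5 coefficients.
Solving, the leading coefficient vanishes, and f(x) = 2x³ + 3x² + 2x + 3.
The coefficient of x² is 3.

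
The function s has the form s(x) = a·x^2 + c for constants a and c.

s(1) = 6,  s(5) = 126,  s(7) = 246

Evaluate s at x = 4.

81

From s(1) = 6 and s(5) = 126: 1a + c = 6 and 25a + c = 126.
Subtracting: 24a = 120, so a = 5; then c = 6 − 5·1 = 1.
So s(x) = 5x² + 1, and s(4) = 81.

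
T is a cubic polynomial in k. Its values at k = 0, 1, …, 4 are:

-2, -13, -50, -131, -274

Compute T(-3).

First differences: -11, -37, -81, -143. Second differences: -26, -44, -62. Third differences: -18, -18.
Level-3 differences are constant, so T has degree 3.
Fitting a degree-3 polynomial gives T(k) = -3k³ - 4k² - 4k - 2.
Then T(-3) = 55.

55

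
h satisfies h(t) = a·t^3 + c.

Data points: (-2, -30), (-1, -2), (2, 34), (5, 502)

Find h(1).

6

From h(-2) = -30 and h(-1) = -2: -8a + c = -30 and -1a + c = -2.
Subtracting: 7a = 28, so a = 4; then c = -30 − 4·(-8) = 2.
So h(t) = 4t³ + 2, and h(1) = 6.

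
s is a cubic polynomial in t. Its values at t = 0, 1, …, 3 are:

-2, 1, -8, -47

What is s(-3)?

Write s(t) = at³ + bt² + ct + d; the 4 given values yield a linear system in the 4 coefficients.
Solving, s(t) = -3t³ + 3t² + 3t - 2.
Then s(-3) = 97.

97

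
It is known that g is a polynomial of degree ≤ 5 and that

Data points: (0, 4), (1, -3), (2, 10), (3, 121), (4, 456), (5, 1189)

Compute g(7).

First differences: -7, 13, 111, 335, 733. Second differences: 20, 98, 224, 398. Third differences: 78, 126, 174. Fourth differences: 48, 48.
Level-4 differences are constant, so g has degree 4.
Fitting a degree-4 polynomial gives g(m) = 2m^4 + m³ - 7m² - 3m + 4.
Then g(7) = 4785.

4785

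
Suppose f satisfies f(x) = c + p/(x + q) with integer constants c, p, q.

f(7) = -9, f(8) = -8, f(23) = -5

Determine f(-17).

(f(x) − c)(x + q) = p for each data point; the three points give a linear system in c and q, then p follows.
Solving: c = -4, q = -3, p = -20, so f(x) = -4 − 20/(x − 3).
Then f(-17) = -4 − 20/(-20) = -3.

-3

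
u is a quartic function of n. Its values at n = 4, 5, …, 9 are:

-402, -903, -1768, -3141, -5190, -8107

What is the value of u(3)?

-145

First differences: -501, -865, -1373, -2049, -2917. Second differences: -364, -508, -676, -868. Third differences: -144, -168, -192. Fourth differences: -24, -24.
Level-4 differences are constant, so u has degree 4.
Fitting a degree-4 polynomial gives u(n) = -n^4 - 2n³ - n² - n + 2.
Then u(3) = -145.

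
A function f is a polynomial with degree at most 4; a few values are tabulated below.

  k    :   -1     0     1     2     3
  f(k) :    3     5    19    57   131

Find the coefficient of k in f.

Write f(k) = ak^4 + bk³ + ck² + dk + e; the 5 given values yield a linear system in the 5 coefficients.
Solving, the leading coefficient vanishes, and f(k) = 2k³ + 6k² + 6k + 5.
The coefficient of k is 6.

6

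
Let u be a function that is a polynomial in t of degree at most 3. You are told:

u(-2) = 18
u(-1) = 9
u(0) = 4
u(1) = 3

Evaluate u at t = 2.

6

First differences: -9, -5, -1. Second differences: 4, 4.
Level-2 differences are constant, so u has degree 2.
Extending the table by one column gives the next first difference 3, so u(2) = 3 + 3 = 6.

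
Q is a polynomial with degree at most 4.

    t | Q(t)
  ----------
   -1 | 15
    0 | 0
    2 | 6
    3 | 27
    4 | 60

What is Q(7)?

231

Write Q(t) = at^4 + bt³ + ct² + dt + e; the 5 given values yield a linear system in the 5 coefficients.
Solving, the top 2 coefficients vanish, and Q(t) = 6t² - 9t.
Then Q(7) = 231.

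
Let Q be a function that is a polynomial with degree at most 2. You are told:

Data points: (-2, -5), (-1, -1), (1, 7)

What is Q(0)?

3

Write Q(n) = an² + bn + c; the 3 given values yield a linear system in the 3 coefficients.
Solving, the leading coefficient vanishes, and Q(n) = 4n + 3.
Then Q(0) = 3.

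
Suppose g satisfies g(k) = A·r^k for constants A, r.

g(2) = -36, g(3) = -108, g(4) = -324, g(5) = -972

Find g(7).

-8748

Consecutive ratio: -108/(-36) = 3, and -324/(-108) = 3, so r = 3.
Then A·3^2 = -36 gives A = -4, and g(k) = -4·3^k.
g(7) = -4·3^7 = -8748.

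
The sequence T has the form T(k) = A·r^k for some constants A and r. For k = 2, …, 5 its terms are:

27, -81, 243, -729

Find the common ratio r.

Consecutive ratio: -81/27 = -3, and 243/(-81) = -3, so r = -3.
Then A·(-3)^2 = 27 gives A = 3, and T(k) = 3·(-3)^k.

-3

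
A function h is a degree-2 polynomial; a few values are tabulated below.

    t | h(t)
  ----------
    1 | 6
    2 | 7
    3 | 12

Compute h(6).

Write h(t) = at² + bt + c; the 3 given values yield a linear system in the 3 coefficients.
Solving, h(t) = 2t² - 5t + 9.
Then h(6) = 51.

51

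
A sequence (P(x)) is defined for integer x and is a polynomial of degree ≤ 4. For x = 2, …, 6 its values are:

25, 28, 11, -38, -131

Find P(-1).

First differences: 3, -17, -49, -93. Second differences: -20, -32, -44. Third differences: -12, -12.
Level-3 differences are constant, so P has degree 3.
Fitting a degree-3 polynomial gives P(x) = -2x³ + 8x² + x + 7.
Then P(-1) = 16.

16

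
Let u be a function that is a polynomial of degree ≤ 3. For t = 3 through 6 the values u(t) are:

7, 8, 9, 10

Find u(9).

Write u(t) = at³ + bt² + ct + d; the 4 given values yield a linear system in the 4 coefficients.
Solving, the top 2 coefficients vanish, and u(t) = t + 4.
Then u(9) = 13.

13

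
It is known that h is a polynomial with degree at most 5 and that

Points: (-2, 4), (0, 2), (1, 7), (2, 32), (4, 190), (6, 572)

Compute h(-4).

-58

Write h(m) = am^5 + bm^4 + cm³ + dm² + em + p; the 6 given values yield a linear system in the 6 coefficients.
Solving, the top 2 coefficients vanish, and h(m) = 2m³ + 4m² - m + 2.
Then h(-4) = -58.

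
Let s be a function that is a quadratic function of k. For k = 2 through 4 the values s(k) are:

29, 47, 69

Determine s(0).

Write s(k) = ak² + bk + c; the 3 given values yield a linear system in the 3 coefficients.
Solving, s(k) = 2k² + 8k + 5.
Then s(0) = 5.

5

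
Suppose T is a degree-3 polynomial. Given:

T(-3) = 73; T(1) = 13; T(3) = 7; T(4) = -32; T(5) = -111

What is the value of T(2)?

18

Write T(t) = at³ + bt² + ct + d; the 5 given values yield a linear system in the 4 coefficients.
Solving, T(t) = -2t³ + 4t² + 7t + 4.
Then T(2) = 18.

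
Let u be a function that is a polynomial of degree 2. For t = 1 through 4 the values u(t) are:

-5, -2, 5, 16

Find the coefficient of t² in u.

First differences: 3, 7, 11. Second differences: 4, 4.
Level-2 differences are constant, so u has degree 2.
Fitting a degree-2 polynomial gives u(t) = 2t² - 3t - 4.
The coefficient of t² is 2.

2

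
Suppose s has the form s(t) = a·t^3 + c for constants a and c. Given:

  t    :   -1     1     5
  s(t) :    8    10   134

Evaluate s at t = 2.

17

From s(-1) = 8 and s(1) = 10: -1a + c = 8 and 1a + c = 10.
Subtracting: 2a = 2, so a = 1; then c = 8 − 1·(-1) = 9.
So s(t) = 1t³ + 9, and s(2) = 17.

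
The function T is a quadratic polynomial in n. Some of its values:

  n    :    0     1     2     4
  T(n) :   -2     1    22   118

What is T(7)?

Write T(n) = an² + bn + c; the 4 given values yield a linear system in the 3 coefficients.
Solving, T(n) = 9n² - 6n - 2.
Then T(7) = 397.

397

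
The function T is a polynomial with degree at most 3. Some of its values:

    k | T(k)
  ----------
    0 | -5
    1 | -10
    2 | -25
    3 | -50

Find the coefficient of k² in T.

-5

First differences: -5, -15, -25. Second differences: -10, -10.
Level-2 differences are constant, so T has degree 2.
Fitting a degree-2 polynomial gives T(k) = -5k² - 5.
The coefficient of k² is -5.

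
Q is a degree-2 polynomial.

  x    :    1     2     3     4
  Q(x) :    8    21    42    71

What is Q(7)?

First differences: 13, 21, 29. Second differences: 8, 8.
Level-2 differences are constant, so Q has degree 2.
Fitting a degree-2 polynomial gives Q(x) = 4x² + x + 3.
Then Q(7) = 206.

206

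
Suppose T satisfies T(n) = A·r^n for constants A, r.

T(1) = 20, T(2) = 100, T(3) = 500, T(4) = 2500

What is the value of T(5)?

Consecutive ratio: 100/20 = 5, and 500/100 = 5, so r = 5.
Then A·5^1 = 20 gives A = 4, and T(n) = 4·5^n.
T(5) = 4·5^5 = 12500.

12500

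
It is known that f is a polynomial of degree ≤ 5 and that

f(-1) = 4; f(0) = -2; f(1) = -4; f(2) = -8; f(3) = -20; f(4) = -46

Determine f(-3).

52

Write f(n) = an^5 + bn^4 + cn³ + dn² + en + p; the 6 given values yield a linear system in the 6 coefficients.
Solving, the top 2 coefficients vanish, and f(n) = -n³ + 2n² - 3n - 2.
Then f(-3) = 52.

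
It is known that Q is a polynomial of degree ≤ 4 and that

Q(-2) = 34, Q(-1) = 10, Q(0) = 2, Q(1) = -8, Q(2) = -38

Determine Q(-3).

92

First differences: -24, -8, -10, -30. Second differences: 16, -2, -20. Third differences: -18, -18.
Level-3 differences are constant, so Q has degree 3.
Fitting a degree-3 polynomial gives Q(m) = -3m³ - m² - 6m + 2.
Then Q(-3) = 92.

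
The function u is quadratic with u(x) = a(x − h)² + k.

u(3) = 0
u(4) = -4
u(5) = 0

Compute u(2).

First differences -4, 4; second difference 8 = 2a, so a = 4.
Expanding, the x-coefficient is −2ah = -8h; matching it to the data gives h = 4, and then k = -4.
So u(x) = 4(x − 4)² − 4.
u(2) = 4·(-2)² − 4 = 12.

12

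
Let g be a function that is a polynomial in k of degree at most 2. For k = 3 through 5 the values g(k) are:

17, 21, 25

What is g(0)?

5

First differences: 4, 4.
Level-1 differences are constant, so g has degree 1.
Fitting a degree-1 polynomial gives g(k) = 4k + 5.
Then g(0) = 5.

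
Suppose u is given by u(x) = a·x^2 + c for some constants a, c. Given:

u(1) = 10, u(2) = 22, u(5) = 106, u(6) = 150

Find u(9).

330

From u(1) = 10 and u(2) = 22: 1a + c = 10 and 4a + c = 22.
Subtracting: 3a = 12, so a = 4; then c = 10 − 4·1 = 6.
So u(x) = 4x² + 6, and u(9) = 330.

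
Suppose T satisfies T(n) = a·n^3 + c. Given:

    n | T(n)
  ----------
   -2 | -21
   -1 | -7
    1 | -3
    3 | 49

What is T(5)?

From T(-2) = -21 and T(-1) = -7: -8a + c = -21 and -1a + c = -7.
Subtracting: 7a = 14, so a = 2; then c = -21 − 2·(-8) = -5.
So T(n) = 2n³ − 5, and T(5) = 245.

245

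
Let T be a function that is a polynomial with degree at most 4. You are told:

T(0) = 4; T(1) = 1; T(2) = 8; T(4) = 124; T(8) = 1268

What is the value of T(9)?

Write T(m) = am^4 + bm³ + cm² + dm + e; the 5 given values yield a linear system in the 5 coefficients.
Solving, the leading coefficient vanishes, and T(m) = 3m³ - 4m² - 2m + 4.
Then T(9) = 1849.

1849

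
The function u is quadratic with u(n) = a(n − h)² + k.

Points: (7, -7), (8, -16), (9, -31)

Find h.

6

First differences -9, -15; second difference -6 = 2a, so a = -3.
Expanding, the n-coefficient is −2ah = 6h; matching it to the data gives h = 6, and then k = -4.
So u(n) = -3(n − 6)² − 4.
Hence h = 6.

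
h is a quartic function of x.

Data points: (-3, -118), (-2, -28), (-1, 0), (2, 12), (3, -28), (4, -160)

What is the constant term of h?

Write h(x) = ax^4 + bx³ + cx² + dx + e; the 6 given values yield a linear system in the 5 coefficients.
Solving, h(x) = -x^4 + x³ + 6x + 8.
The constant term is h(0) = 8.

8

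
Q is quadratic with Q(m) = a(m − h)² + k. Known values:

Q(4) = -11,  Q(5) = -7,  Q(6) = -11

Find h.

5

First differences 4, -4; second difference -8 = 2a, so a = -4.
Expanding, the m-coefficient is −2ah = 8h; matching it to the data gives h = 5, and then k = -7.
So Q(m) = -4(m − 5)² − 7.
Hence h = 5.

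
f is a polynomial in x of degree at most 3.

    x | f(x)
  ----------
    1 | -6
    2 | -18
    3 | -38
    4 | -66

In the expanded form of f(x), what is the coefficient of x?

First differences: -12, -20, -28. Second differences: -8, -8.
Level-2 differences are constant, so f has degree 2.
Fitting a degree-2 polynomial gives f(x) = -4x² - 2.
The coefficient of x is 0.

0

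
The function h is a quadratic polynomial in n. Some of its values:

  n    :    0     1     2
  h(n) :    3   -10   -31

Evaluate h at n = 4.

Write h(n) = an² + bn + c; the 3 given values yield a linear system in the 3 coefficients.
Solving, h(n) = -4n² - 9n + 3.
Then h(4) = -97.

-97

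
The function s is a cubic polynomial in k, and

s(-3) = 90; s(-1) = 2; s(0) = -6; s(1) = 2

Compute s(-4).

182

Write s(k) = ak³ + bk² + ck + d; the 4 given values yield a linear system in the 4 coefficients.
Solving, s(k) = -k³ + 8k² + k - 6.
Then s(-4) = 182.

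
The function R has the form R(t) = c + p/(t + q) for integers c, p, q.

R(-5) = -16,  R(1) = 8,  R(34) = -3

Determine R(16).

-2

(R(t) − c)(t + q) = p for each data point; the three points give a linear system in c and q, then p follows.
Solving: c = -4, q = 2, p = 36, so R(t) = -4 + 36/(t + 2).
Then R(16) = -4 + 36/18 = -2.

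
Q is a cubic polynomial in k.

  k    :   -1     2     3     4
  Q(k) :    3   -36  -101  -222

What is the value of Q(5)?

Write Q(k) = ak³ + bk² + ck + d; the 4 given values yield a linear system in the 4 coefficients.
Solving, Q(k) = -3k³ - k² - 3k - 2.
Then Q(5) = -417.

-417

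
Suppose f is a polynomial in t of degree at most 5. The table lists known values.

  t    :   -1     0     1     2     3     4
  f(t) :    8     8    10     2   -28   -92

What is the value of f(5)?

First differences: 0, 2, -8, -30, -64. Second differences: 2, -10, -22, -34. Third differences: -12, -12, -12.
Level-3 differences are constant, so f has degree 3.
Fitting a degree-3 polynomial gives f(t) = -2t³ + t² + 3t + 8.
Then f(5) = -202.

-202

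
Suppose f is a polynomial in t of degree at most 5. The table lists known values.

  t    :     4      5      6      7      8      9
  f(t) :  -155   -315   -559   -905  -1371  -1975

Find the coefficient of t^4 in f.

First differences: -160, -244, -346, -466, -604. Second differences: -84, -102, -120, -138. Third differences: -18, -18, -18.
Level-3 differences are constant, so f has degree 3.
Fitting a degree-3 polynomial gives f(t) = -3t³ + 3t² - 4t + 5.
The coefficient of t^4 is 0.

0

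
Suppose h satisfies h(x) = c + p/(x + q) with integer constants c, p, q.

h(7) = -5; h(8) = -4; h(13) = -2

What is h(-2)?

4

(h(x) − c)(x + q) = p for each data point; the three points give a linear system in c and q, then p follows.
Solving: c = 0, q = -3, p = -20, so h(x) = -20/(x − 3).
Then h(-2) = 0 − 20/(-5) = 4.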